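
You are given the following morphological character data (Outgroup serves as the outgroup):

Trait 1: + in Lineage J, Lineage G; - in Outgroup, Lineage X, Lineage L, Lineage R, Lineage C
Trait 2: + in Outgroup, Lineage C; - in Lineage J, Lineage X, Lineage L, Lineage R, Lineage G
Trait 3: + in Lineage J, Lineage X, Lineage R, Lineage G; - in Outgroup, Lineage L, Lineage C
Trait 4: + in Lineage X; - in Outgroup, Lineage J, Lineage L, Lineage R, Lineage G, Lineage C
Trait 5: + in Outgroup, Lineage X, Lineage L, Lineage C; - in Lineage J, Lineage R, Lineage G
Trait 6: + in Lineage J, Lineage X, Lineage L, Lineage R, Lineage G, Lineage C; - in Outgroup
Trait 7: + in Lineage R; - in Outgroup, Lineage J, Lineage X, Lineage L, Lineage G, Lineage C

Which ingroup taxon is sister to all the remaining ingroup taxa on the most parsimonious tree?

Lineage C

Character polarity is set by the outgroup: the derived state is whichever differs from the outgroup's state, so for Trait 2, Trait 5 the derived state is '-', and for the remaining characters it is '+'.
Trait 1 (derived state '+') is shared by Lineage G and Lineage J — a synapomorphy uniting that clade.
Trait 2 (derived state '-') is shared by Lineage G, Lineage J, Lineage L, Lineage R, and Lineage X — a synapomorphy uniting that clade.
Only Lineage G, Lineage J, Lineage R, and Lineage X show the derived state '+' for Trait 3, supporting them as a clade.
Trait 4 (derived state '+') is unique to Lineage X (autapomorphy; uninformative for grouping).
Trait 5: derived state '-' in Lineage G, Lineage J, and Lineage R only — synapomorphy for {Lineage G, Lineage J, Lineage R}.
Trait 6 (derived state '+') is shared by all ingroup taxa — unites the whole ingroup.
Trait 7 (derived state '+') is unique to Lineage R (autapomorphy; uninformative for grouping).
Most parsimonious ingroup topology: (((((Lineage J,Lineage G),Lineage R),Lineage X),Lineage L),Lineage C).
Lineage C is sister to the clade containing all other ingroup taxa, so it is the earliest-diverging (most basal) ingroup lineage.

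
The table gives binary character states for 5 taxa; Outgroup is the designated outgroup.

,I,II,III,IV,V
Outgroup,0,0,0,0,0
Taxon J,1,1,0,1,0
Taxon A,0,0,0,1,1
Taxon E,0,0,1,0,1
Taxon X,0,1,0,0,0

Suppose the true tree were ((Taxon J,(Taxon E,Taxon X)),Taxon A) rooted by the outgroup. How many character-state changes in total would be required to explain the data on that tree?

Map each character onto ((Taxon J,(Taxon E,Taxon X)),Taxon A) (rooted by Outgroup) and count the minimum state changes it requires (Fitch parsimony):
I: 1; II: 2; III: 1; IV: 2; V: 2.
Total tree length = 8.

8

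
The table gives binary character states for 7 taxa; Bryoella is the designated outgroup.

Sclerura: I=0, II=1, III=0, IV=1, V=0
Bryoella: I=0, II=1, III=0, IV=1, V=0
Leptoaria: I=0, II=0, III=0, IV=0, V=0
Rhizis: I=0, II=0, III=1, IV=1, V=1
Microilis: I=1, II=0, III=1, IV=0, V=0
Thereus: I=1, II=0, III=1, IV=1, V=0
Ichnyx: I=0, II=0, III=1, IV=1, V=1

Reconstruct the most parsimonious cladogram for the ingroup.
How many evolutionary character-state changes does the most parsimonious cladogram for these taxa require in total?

6

Character polarity is set by the outgroup: the derived state is whichever differs from the outgroup's state, so for II, IV the derived state is '0', and for the remaining characters it is '1'.
Only Microilis and Thereus show the derived state '1' for I, supporting them as a clade.
Only Ichnyx, Leptoaria, Microilis, Rhizis, and Thereus show the derived state '0' for II, supporting them as a clade.
III: derived state '1' in Ichnyx, Microilis, Rhizis, and Thereus only — synapomorphy for {Ichnyx, Microilis, Rhizis, Thereus}.
IV (state '0') occurs in Leptoaria and Microilis but conflicts with the nesting implied by the other characters — most parsimoniously interpreted as homoplasy.
V: derived state '1' in Ichnyx and Rhizis only — synapomorphy for {Ichnyx, Rhizis}.
Most parsimonious ingroup topology: ((Leptoaria,((Rhizis,Ichnyx),(Thereus,Microilis))),Sclerura).
Changes per character on this tree: I: 1; II: 1; III: 1; IV: 2; V: 1.
Total = 6.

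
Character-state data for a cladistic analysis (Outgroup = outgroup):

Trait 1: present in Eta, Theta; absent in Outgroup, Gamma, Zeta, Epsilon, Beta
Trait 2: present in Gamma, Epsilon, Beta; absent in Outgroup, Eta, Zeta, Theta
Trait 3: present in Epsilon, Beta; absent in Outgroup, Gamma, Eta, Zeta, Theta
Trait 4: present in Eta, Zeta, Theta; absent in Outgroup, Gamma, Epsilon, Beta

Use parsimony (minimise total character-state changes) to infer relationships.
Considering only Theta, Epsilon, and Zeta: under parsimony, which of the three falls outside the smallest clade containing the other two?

The outgroup has state 'absent' for every character, so 'present' is the derived state throughout.
Trait 1 (derived state 'present') is shared by Eta and Theta — a synapomorphy uniting that clade.
Trait 2 (derived state 'present') is shared by Beta, Epsilon, and Gamma — a synapomorphy uniting that clade.
Trait 3 (derived state 'present') is shared by Beta and Epsilon — a synapomorphy uniting that clade.
Trait 4: derived state 'present' in Eta, Theta, and Zeta only — synapomorphy for {Eta, Theta, Zeta}.
Most parsimonious ingroup topology: ((Gamma,(Epsilon,Beta)),((Eta,Theta),Zeta)).
Zeta and Theta share a more recent common ancestor with each other than either does with Epsilon, so Epsilon is the least closely related of the three.

Epsilon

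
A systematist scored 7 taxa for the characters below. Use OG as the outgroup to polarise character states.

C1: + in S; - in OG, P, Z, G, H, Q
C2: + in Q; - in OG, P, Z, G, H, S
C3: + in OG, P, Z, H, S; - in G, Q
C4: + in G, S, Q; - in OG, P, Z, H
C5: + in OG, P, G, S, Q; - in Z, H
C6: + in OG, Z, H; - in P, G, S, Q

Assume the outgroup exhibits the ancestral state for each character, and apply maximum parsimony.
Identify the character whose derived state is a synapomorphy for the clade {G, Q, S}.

Character polarity is set by the outgroup: the derived state is whichever differs from the outgroup's state, so for C3, C5, C6 the derived state is '-', and for the remaining characters it is '+'.
C1: derived state '+' in S only — an autapomorphy, so it tells us nothing about relationships among taxa.
C2: derived state '+' in Q only — an autapomorphy, so it tells us nothing about relationships among taxa.
Only G and Q show the derived state '-' for C3, supporting them as a clade.
C4 (derived state '+') is shared by G, Q, and S — a synapomorphy uniting that clade.
C5: derived state '-' in H and Z only — synapomorphy for {H, Z}.
Only G, P, Q, and S show the derived state '-' for C6, supporting them as a clade.
Most parsimonious ingroup topology: ((P,((G,Q),S)),(Z,H)).
The clade {G, Q, S} is supported by C4: its derived state '+' occurs in exactly those taxa and in no other taxon (including the outgroup).

C4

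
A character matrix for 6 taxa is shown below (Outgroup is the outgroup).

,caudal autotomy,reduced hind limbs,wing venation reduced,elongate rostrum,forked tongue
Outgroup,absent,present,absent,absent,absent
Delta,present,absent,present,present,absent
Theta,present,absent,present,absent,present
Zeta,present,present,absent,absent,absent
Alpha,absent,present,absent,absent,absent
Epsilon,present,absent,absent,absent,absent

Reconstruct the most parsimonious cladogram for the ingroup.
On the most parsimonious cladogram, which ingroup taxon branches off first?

Character polarity is set by the outgroup: the derived state is whichever differs from the outgroup's state, so for reduced hind limbs the derived state is 'absent', and for the remaining characters it is 'present'.
caudal autotomy: derived state 'present' in Delta, Epsilon, Theta, and Zeta only — synapomorphy for {Delta, Epsilon, Theta, Zeta}.
reduced hind limbs (derived state 'absent') is shared by Delta, Epsilon, and Theta — a synapomorphy uniting that clade.
Only Delta and Theta show the derived state 'present' for wing venation reduced, supporting them as a clade.
elongate rostrum (derived state 'present') is unique to Delta (autapomorphy; uninformative for grouping).
forked tongue: derived state 'present' in Theta only — an autapomorphy, so it tells us nothing about relationships among taxa.
Most parsimonious ingroup topology: ((((Delta,Theta),Epsilon),Zeta),Alpha).
Alpha is sister to the clade containing all other ingroup taxa, so it is the earliest-diverging (most basal) ingroup lineage.

Alpha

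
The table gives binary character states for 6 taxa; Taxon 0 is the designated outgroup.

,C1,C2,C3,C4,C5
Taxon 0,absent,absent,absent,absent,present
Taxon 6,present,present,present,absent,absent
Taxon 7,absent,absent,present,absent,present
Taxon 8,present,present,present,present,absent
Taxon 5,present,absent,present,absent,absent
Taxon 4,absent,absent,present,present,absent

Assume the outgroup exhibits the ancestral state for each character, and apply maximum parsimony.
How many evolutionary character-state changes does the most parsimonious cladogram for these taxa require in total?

Character polarity is set by the outgroup: the derived state is whichever differs from the outgroup's state, so for C5 the derived state is 'absent', and for the remaining characters it is 'present'.
C1 (derived state 'present') is shared by Taxon 5, Taxon 6, and Taxon 8 — a synapomorphy uniting that clade.
C2: derived state 'present' in Taxon 6 and Taxon 8 only — synapomorphy for {Taxon 6, Taxon 8}.
C3 (derived state 'present') is shared by all ingroup taxa — unites the whole ingroup.
C4 (state 'present') occurs in Taxon 4 and Taxon 8 but conflicts with the nesting implied by the other characters — most parsimoniously interpreted as homoplasy.
Only Taxon 4, Taxon 5, Taxon 6, and Taxon 8 show the derived state 'absent' for C5, supporting them as a clade.
Most parsimonious ingroup topology: ((((Taxon 6,Taxon 8),Taxon 5),Taxon 4),Taxon 7).
Changes per character on this tree: C1: 1; C2: 1; C3: 1; C4: 2; C5: 1.
Total = 6.

6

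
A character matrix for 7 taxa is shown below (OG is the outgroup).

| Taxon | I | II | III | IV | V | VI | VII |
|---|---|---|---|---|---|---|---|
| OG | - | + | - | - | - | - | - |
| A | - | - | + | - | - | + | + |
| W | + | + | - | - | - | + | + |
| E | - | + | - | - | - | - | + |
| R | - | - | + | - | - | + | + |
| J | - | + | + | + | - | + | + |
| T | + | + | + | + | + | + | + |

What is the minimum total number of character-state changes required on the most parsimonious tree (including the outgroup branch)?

8

Character polarity is set by the outgroup: the derived state is whichever differs from the outgroup's state, so for II the derived state is '-', and for the remaining characters it is '+'.
I (state '+') occurs in T and W but conflicts with the nesting implied by the other characters — most parsimoniously interpreted as homoplasy.
II: derived state '-' in A and R only — synapomorphy for {A, R}.
III: derived state '+' in A, J, R, and T only — synapomorphy for {A, J, R, T}.
Only J and T show the derived state '+' for IV, supporting them as a clade.
V (derived state '+') is unique to T (autapomorphy; uninformative for grouping).
VI (derived state '+') is shared by A, J, R, T, and W — a synapomorphy uniting that clade.
All ingroup taxa share the derived state '+' for VII; it defines the ingroup but does not resolve relationships within it.
Most parsimonious ingroup topology: ((((A,R),(J,T)),W),E).
Changes per character on this tree: I: 2; II: 1; III: 1; IV: 1; V: 1; VI: 1; VII: 1.
Total = 8.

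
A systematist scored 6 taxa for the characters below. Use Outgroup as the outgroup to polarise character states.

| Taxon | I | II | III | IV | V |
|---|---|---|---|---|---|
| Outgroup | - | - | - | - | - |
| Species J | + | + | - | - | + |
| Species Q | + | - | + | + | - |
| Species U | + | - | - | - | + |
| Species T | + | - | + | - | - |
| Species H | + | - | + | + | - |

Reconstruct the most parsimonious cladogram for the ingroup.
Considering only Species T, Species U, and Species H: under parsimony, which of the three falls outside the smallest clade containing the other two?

The outgroup has state '-' for every character, so '+' is the derived state throughout.
All ingroup taxa share the derived state '+' for I; it defines the ingroup but does not resolve relationships within it.
II (derived state '+') is unique to Species J (autapomorphy; uninformative for grouping).
Only Species H, Species Q, and Species T show the derived state '+' for III, supporting them as a clade.
IV (derived state '+') is shared by Species H and Species Q — a synapomorphy uniting that clade.
Only Species J and Species U show the derived state '+' for V, supporting them as a clade.
Most parsimonious ingroup topology: ((Species J,Species U),((Species Q,Species H),Species T)).
Species T and Species H share a more recent common ancestor with each other than either does with Species U, so Species U is the least closely related of the three.

Species U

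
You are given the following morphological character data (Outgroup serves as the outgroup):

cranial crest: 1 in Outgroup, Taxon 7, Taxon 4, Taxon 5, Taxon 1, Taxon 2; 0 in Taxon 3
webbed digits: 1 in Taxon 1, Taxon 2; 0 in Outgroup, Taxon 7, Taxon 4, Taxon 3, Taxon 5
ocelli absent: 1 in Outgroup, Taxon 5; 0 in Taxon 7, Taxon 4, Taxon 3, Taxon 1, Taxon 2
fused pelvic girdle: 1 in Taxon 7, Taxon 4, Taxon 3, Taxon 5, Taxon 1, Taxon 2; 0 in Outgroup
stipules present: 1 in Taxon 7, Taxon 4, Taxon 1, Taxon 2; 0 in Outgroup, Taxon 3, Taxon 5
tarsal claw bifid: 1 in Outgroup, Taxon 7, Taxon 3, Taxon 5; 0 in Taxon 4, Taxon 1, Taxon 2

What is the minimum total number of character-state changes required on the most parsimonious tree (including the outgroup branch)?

Character polarity is set by the outgroup: the derived state is whichever differs from the outgroup's state, so for cranial crest, ocelli absent, tarsal claw bifid the derived state is '0', and for the remaining characters it is '1'.
cranial crest: derived state '0' in Taxon 3 only — an autapomorphy, so it tells us nothing about relationships among taxa.
webbed digits (derived state '1') is shared by Taxon 1 and Taxon 2 — a synapomorphy uniting that clade.
Only Taxon 1, Taxon 2, Taxon 3, Taxon 4, and Taxon 7 show the derived state '0' for ocelli absent, supporting them as a clade.
fused pelvic girdle (derived state '1') is shared by all ingroup taxa — unites the whole ingroup.
stipules present: derived state '1' in Taxon 1, Taxon 2, Taxon 4, and Taxon 7 only — synapomorphy for {Taxon 1, Taxon 2, Taxon 4, Taxon 7}.
Only Taxon 1, Taxon 2, and Taxon 4 show the derived state '0' for tarsal claw bifid, supporting them as a clade.
Most parsimonious ingroup topology: (((Taxon 7,(Taxon 4,(Taxon 1,Taxon 2))),Taxon 3),Taxon 5).
Changes per character on this tree: cranial crest: 1; webbed digits: 1; ocelli absent: 1; fused pelvic girdle: 1; stipules present: 1; tarsal claw bifid: 1.
Total = 6.

6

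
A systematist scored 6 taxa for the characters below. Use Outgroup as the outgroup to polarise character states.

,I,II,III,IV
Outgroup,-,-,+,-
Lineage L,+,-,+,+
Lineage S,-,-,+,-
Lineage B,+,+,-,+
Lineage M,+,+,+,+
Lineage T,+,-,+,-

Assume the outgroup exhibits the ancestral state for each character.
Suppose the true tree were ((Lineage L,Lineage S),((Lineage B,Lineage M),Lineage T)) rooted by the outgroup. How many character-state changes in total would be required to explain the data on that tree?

Map each character onto ((Lineage L,Lineage S),((Lineage B,Lineage M),Lineage T)) (rooted by Outgroup) and count the minimum state changes it requires (Fitch parsimony):
I: 2; II: 1; III: 1; IV: 2.
Total tree length = 6.

6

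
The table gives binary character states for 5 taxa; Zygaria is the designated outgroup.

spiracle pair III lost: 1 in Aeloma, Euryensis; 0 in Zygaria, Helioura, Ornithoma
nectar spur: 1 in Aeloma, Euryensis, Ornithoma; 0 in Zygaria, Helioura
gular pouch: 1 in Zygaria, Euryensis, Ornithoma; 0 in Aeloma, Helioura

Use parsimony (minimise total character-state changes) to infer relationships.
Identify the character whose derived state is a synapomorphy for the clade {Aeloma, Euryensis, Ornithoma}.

Character polarity is set by the outgroup: the derived state is whichever differs from the outgroup's state, so for gular pouch the derived state is '0', and for the remaining characters it is '1'.
Only Aeloma and Euryensis show the derived state '1' for spiracle pair III lost, supporting them as a clade.
nectar spur: derived state '1' in Aeloma, Euryensis, and Ornithoma only — synapomorphy for {Aeloma, Euryensis, Ornithoma}.
gular pouch (state '0') occurs in Aeloma and Helioura but conflicts with the nesting implied by the other characters — most parsimoniously interpreted as homoplasy.
Most parsimonious ingroup topology: (((Aeloma,Euryensis),Ornithoma),Helioura).
The clade {Aeloma, Euryensis, Ornithoma} is supported by nectar spur: its derived state '1' occurs in exactly those taxa and in no other taxon (including the outgroup).

nectar spur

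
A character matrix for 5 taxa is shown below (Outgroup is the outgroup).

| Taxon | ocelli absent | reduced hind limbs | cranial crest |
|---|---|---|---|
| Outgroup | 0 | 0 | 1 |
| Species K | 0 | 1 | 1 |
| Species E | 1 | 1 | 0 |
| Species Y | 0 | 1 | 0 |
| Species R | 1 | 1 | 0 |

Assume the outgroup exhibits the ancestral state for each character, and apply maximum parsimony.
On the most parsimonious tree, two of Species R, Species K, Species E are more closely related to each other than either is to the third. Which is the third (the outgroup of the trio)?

Character polarity is set by the outgroup: the derived state is whichever differs from the outgroup's state, so for cranial crest the derived state is '0', and for the remaining characters it is '1'.
ocelli absent (derived state '1') is shared by Species E and Species R — a synapomorphy uniting that clade.
All ingroup taxa share the derived state '1' for reduced hind limbs; it defines the ingroup but does not resolve relationships within it.
Only Species E, Species R, and Species Y show the derived state '0' for cranial crest, supporting them as a clade.
Most parsimonious ingroup topology: (Species K,((Species E,Species R),Species Y)).
Species E and Species R share a more recent common ancestor with each other than either does with Species K, so Species K is the least closely related of the three.

Species K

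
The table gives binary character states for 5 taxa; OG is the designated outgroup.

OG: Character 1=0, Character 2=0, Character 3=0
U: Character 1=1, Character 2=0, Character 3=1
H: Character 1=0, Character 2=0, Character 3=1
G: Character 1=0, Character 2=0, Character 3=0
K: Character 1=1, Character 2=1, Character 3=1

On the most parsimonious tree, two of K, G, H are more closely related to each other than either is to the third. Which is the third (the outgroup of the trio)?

G

The outgroup has state '0' for every character, so '1' is the derived state throughout.
Character 1: derived state '1' in K and U only — synapomorphy for {K, U}.
Character 2: derived state '1' in K only — an autapomorphy, so it tells us nothing about relationships among taxa.
Character 3: derived state '1' in H, K, and U only — synapomorphy for {H, K, U}.
Most parsimonious ingroup topology: (((U,K),H),G).
H and K share a more recent common ancestor with each other than either does with G, so G is the least closely related of the three.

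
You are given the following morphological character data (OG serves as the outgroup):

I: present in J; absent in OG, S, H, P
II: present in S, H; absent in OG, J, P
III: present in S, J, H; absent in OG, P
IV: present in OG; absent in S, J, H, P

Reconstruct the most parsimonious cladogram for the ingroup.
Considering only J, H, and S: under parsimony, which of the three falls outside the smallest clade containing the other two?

Character polarity is set by the outgroup: the derived state is whichever differs from the outgroup's state, so for IV the derived state is 'absent', and for the remaining characters it is 'present'.
I: derived state 'present' in J only — an autapomorphy, so it tells us nothing about relationships among taxa.
Only H and S show the derived state 'present' for II, supporting them as a clade.
Only H, J, and S show the derived state 'present' for III, supporting them as a clade.
All ingroup taxa share the derived state 'absent' for IV; it defines the ingroup but does not resolve relationships within it.
Most parsimonious ingroup topology: (((S,H),J),P).
S and H share a more recent common ancestor with each other than either does with J, so J is the least closely related of the three.

J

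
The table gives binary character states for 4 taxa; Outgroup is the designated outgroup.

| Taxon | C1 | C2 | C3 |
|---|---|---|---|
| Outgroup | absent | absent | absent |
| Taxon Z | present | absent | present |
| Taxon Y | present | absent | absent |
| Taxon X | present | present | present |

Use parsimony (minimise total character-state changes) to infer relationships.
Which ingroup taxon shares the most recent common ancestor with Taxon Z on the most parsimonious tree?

Taxon X

The outgroup has state 'absent' for every character, so 'present' is the derived state throughout.
C1 (derived state 'present') is shared by all ingroup taxa — unites the whole ingroup.
C2: derived state 'present' in Taxon X only — an autapomorphy, so it tells us nothing about relationships among taxa.
C3: derived state 'present' in Taxon X and Taxon Z only — synapomorphy for {Taxon X, Taxon Z}.
Most parsimonious ingroup topology: ((Taxon Z,Taxon X),Taxon Y).
Taxon Z and Taxon X form a cherry on this tree, so they are sister taxa.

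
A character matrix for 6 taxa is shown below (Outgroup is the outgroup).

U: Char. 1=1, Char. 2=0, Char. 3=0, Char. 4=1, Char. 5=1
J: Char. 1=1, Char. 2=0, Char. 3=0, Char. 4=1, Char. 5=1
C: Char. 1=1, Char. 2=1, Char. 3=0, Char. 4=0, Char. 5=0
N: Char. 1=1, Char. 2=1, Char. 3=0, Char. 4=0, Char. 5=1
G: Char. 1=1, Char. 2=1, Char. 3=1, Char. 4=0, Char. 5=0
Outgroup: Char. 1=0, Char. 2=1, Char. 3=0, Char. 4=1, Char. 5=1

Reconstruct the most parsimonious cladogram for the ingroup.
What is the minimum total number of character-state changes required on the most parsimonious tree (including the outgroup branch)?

Character polarity is set by the outgroup: the derived state is whichever differs from the outgroup's state, so for Char. 2, Char. 4, Char. 5 the derived state is '0', and for the remaining characters it is '1'.
All ingroup taxa share the derived state '1' for Char. 1; it defines the ingroup but does not resolve relationships within it.
Only J and U show the derived state '0' for Char. 2, supporting them as a clade.
Char. 3: derived state '1' in G only — an autapomorphy, so it tells us nothing about relationships among taxa.
Char. 4: derived state '0' in C, G, and N only — synapomorphy for {C, G, N}.
Only C and G show the derived state '0' for Char. 5, supporting them as a clade.
Most parsimonious ingroup topology: (((G,C),N),(J,U)).
Changes per character on this tree: Char. 1: 1; Char. 2: 1; Char. 3: 1; Char. 4: 1; Char. 5: 1.
Total = 5.

5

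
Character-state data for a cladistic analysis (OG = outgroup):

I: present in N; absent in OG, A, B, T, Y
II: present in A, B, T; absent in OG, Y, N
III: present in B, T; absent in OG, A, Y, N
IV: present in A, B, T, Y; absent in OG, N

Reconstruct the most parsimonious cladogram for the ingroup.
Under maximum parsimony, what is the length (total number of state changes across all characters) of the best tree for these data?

4

The outgroup has state 'absent' for every character, so 'present' is the derived state throughout.
I (derived state 'present') is unique to N (autapomorphy; uninformative for grouping).
II: derived state 'present' in A, B, and T only — synapomorphy for {A, B, T}.
III: derived state 'present' in B and T only — synapomorphy for {B, T}.
IV: derived state 'present' in A, B, T, and Y only — synapomorphy for {A, B, T, Y}.
Most parsimonious ingroup topology: (((A,(B,T)),Y),N).
Changes per character on this tree: I: 1; II: 1; III: 1; IV: 1.
Total = 4.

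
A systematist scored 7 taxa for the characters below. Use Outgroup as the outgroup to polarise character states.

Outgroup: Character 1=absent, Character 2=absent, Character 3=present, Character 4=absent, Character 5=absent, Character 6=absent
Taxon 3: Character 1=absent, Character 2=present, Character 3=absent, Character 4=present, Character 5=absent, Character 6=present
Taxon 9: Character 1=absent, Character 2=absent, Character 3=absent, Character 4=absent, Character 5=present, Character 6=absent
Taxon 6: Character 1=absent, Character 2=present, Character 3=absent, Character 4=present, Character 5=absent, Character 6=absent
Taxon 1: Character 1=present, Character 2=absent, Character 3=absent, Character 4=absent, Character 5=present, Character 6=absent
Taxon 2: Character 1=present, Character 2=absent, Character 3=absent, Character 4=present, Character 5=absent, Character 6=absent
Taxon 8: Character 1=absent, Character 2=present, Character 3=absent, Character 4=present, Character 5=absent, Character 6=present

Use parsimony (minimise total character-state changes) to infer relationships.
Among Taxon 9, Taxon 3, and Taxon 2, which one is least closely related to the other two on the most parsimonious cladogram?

Character polarity is set by the outgroup: the derived state is whichever differs from the outgroup's state, so for Character 3 the derived state is 'absent', and for the remaining characters it is 'present'.
Character 1 groups Taxon 1 and Taxon 2, which is incompatible with the clades supported by the remaining characters; treating it as convergent (homoplasy) costs fewer steps than any alternative tree.
Character 2 (derived state 'present') is shared by Taxon 3, Taxon 6, and Taxon 8 — a synapomorphy uniting that clade.
All ingroup taxa share the derived state 'absent' for Character 3; it defines the ingroup but does not resolve relationships within it.
Character 4 (derived state 'present') is shared by Taxon 2, Taxon 3, Taxon 6, and Taxon 8 — a synapomorphy uniting that clade.
Character 5 (derived state 'present') is shared by Taxon 1 and Taxon 9 — a synapomorphy uniting that clade.
Only Taxon 3 and Taxon 8 show the derived state 'present' for Character 6, supporting them as a clade.
Most parsimonious ingroup topology: ((((Taxon 8,Taxon 3),Taxon 6),Taxon 2),(Taxon 1,Taxon 9)).
Taxon 3 and Taxon 2 share a more recent common ancestor with each other than either does with Taxon 9, so Taxon 9 is the least closely related of the three.

Taxon 9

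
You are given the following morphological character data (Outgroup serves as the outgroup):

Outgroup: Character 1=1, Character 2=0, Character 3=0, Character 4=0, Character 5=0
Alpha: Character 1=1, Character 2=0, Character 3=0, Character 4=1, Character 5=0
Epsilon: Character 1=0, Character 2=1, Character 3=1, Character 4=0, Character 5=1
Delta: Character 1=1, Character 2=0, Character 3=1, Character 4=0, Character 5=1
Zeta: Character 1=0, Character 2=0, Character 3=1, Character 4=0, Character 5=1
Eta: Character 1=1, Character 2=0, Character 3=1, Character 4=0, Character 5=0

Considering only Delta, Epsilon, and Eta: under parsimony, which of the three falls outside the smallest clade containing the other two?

Eta

Character polarity is set by the outgroup: the derived state is whichever differs from the outgroup's state, so for Character 1 the derived state is '0', and for the remaining characters it is '1'.
Character 1: derived state '0' in Epsilon and Zeta only — synapomorphy for {Epsilon, Zeta}.
Character 2 (derived state '1') is unique to Epsilon (autapomorphy; uninformative for grouping).
Only Delta, Epsilon, Eta, and Zeta show the derived state '1' for Character 3, supporting them as a clade.
Character 4: derived state '1' in Alpha only — an autapomorphy, so it tells us nothing about relationships among taxa.
Character 5 (derived state '1') is shared by Delta, Epsilon, and Zeta — a synapomorphy uniting that clade.
Most parsimonious ingroup topology: (Alpha,(((Epsilon,Zeta),Delta),Eta)).
Epsilon and Delta share a more recent common ancestor with each other than either does with Eta, so Eta is the least closely related of the three.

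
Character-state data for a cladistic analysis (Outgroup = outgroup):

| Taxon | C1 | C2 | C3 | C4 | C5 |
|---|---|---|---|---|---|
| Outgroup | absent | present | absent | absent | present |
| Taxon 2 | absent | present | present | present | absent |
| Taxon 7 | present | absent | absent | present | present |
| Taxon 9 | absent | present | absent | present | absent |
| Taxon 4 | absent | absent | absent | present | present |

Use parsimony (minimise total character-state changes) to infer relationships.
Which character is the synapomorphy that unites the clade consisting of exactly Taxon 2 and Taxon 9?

Character polarity is set by the outgroup: the derived state is whichever differs from the outgroup's state, so for C2, C5 the derived state is 'absent', and for the remaining characters it is 'present'.
C1: derived state 'present' in Taxon 7 only — an autapomorphy, so it tells us nothing about relationships among taxa.
Only Taxon 4 and Taxon 7 show the derived state 'absent' for C2, supporting them as a clade.
C3: derived state 'present' in Taxon 2 only — an autapomorphy, so it tells us nothing about relationships among taxa.
All ingroup taxa share the derived state 'present' for C4; it defines the ingroup but does not resolve relationships within it.
C5 (derived state 'absent') is shared by Taxon 2 and Taxon 9 — a synapomorphy uniting that clade.
Most parsimonious ingroup topology: ((Taxon 2,Taxon 9),(Taxon 7,Taxon 4)).
The clade {Taxon 2, Taxon 9} is supported by C5: its derived state 'absent' occurs in exactly those taxa and in no other taxon (including the outgroup).

C5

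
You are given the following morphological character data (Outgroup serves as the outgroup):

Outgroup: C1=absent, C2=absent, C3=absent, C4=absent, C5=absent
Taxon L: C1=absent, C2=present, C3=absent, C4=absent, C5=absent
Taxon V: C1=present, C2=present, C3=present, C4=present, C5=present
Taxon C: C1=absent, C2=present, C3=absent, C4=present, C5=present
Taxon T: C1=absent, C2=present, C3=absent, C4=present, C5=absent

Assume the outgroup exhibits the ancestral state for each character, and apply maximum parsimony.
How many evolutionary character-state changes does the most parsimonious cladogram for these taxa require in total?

The outgroup has state 'absent' for every character, so 'present' is the derived state throughout.
C1: derived state 'present' in Taxon V only — an autapomorphy, so it tells us nothing about relationships among taxa.
C2 (derived state 'present') is shared by all ingroup taxa — unites the whole ingroup.
C3: derived state 'present' in Taxon V only — an autapomorphy, so it tells us nothing about relationships among taxa.
C4 (derived state 'present') is shared by Taxon C, Taxon T, and Taxon V — a synapomorphy uniting that clade.
C5 (derived state 'present') is shared by Taxon C and Taxon V — a synapomorphy uniting that clade.
Most parsimonious ingroup topology: (Taxon L,((Taxon V,Taxon C),Taxon T)).
Changes per character on this tree: C1: 1; C2: 1; C3: 1; C4: 1; C5: 1.
Total = 5.

5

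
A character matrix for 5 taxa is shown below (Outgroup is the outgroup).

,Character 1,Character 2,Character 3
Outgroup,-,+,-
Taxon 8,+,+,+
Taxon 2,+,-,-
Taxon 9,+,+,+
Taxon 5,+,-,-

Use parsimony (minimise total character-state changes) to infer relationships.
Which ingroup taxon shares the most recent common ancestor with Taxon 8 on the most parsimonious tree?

Taxon 9

Character polarity is set by the outgroup: the derived state is whichever differs from the outgroup's state, so for Character 2 the derived state is '-', and for the remaining characters it is '+'.
Character 1 (derived state '+') is shared by all ingroup taxa — unites the whole ingroup.
Only Taxon 2 and Taxon 5 show the derived state '-' for Character 2, supporting them as a clade.
Character 3 (derived state '+') is shared by Taxon 8 and Taxon 9 — a synapomorphy uniting that clade.
Most parsimonious ingroup topology: ((Taxon 8,Taxon 9),(Taxon 2,Taxon 5)).
Taxon 8 and Taxon 9 form a cherry on this tree, so they are sister taxa.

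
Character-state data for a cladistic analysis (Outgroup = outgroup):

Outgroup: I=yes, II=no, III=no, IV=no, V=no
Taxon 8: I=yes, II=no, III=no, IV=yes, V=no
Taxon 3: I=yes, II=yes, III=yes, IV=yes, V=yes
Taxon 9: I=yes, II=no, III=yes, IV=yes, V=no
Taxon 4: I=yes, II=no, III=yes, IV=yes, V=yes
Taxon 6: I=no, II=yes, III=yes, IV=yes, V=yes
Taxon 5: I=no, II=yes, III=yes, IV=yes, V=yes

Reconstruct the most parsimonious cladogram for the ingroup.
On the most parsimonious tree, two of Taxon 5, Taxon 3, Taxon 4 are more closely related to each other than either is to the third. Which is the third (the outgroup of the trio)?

Taxon 4

Character polarity is set by the outgroup: the derived state is whichever differs from the outgroup's state, so for I the derived state is 'no', and for the remaining characters it is 'yes'.
I (derived state 'no') is shared by Taxon 5 and Taxon 6 — a synapomorphy uniting that clade.
Only Taxon 3, Taxon 5, and Taxon 6 show the derived state 'yes' for II, supporting them as a clade.
Only Taxon 3, Taxon 4, Taxon 5, Taxon 6, and Taxon 9 show the derived state 'yes' for III, supporting them as a clade.
All ingroup taxa share the derived state 'yes' for IV; it defines the ingroup but does not resolve relationships within it.
Only Taxon 3, Taxon 4, Taxon 5, and Taxon 6 show the derived state 'yes' for V, supporting them as a clade.
Most parsimonious ingroup topology: (Taxon 8,(((Taxon 3,(Taxon 6,Taxon 5)),Taxon 4),Taxon 9)).
Taxon 5 and Taxon 3 share a more recent common ancestor with each other than either does with Taxon 4, so Taxon 4 is the least closely related of the three.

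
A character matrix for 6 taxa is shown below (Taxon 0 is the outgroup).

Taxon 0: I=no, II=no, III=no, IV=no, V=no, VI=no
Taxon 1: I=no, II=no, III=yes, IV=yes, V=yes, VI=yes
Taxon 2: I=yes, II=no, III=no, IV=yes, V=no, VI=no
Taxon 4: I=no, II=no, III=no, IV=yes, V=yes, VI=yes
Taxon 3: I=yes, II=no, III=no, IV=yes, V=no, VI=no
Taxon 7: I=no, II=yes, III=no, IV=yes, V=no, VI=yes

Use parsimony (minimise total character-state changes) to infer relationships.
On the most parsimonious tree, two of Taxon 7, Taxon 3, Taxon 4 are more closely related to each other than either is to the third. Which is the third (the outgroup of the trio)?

The outgroup has state 'no' for every character, so 'yes' is the derived state throughout.
I (derived state 'yes') is shared by Taxon 2 and Taxon 3 — a synapomorphy uniting that clade.
II (derived state 'yes') is unique to Taxon 7 (autapomorphy; uninformative for grouping).
III: derived state 'yes' in Taxon 1 only — an autapomorphy, so it tells us nothing about relationships among taxa.
All ingroup taxa share the derived state 'yes' for IV; it defines the ingroup but does not resolve relationships within it.
Only Taxon 1 and Taxon 4 show the derived state 'yes' for V, supporting them as a clade.
VI (derived state 'yes') is shared by Taxon 1, Taxon 4, and Taxon 7 — a synapomorphy uniting that clade.
Most parsimonious ingroup topology: (((Taxon 1,Taxon 4),Taxon 7),(Taxon 2,Taxon 3)).
Taxon 7 and Taxon 4 share a more recent common ancestor with each other than either does with Taxon 3, so Taxon 3 is the least closely related of the three.

Taxon 3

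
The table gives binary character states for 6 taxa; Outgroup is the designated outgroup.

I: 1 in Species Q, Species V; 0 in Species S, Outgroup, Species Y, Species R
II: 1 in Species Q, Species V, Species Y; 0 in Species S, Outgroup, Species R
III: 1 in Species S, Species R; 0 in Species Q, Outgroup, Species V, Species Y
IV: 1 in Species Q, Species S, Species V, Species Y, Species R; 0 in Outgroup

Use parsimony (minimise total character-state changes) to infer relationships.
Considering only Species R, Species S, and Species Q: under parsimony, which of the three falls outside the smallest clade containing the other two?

Species Q

The outgroup has state '0' for every character, so '1' is the derived state throughout.
I: derived state '1' in Species Q and Species V only — synapomorphy for {Species Q, Species V}.
II: derived state '1' in Species Q, Species V, and Species Y only — synapomorphy for {Species Q, Species V, Species Y}.
Only Species R and Species S show the derived state '1' for III, supporting them as a clade.
All ingroup taxa share the derived state '1' for IV; it defines the ingroup but does not resolve relationships within it.
Most parsimonious ingroup topology: (((Species Q,Species V),Species Y),(Species S,Species R)).
Species R and Species S share a more recent common ancestor with each other than either does with Species Q, so Species Q is the least closely related of the three.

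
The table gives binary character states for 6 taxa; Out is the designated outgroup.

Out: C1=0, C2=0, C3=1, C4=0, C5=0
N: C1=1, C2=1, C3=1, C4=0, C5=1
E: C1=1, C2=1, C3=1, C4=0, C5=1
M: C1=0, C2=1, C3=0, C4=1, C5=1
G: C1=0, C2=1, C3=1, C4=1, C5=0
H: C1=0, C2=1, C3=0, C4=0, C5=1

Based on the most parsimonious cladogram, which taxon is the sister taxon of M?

H

Character polarity is set by the outgroup: the derived state is whichever differs from the outgroup's state, so for C3 the derived state is '0', and for the remaining characters it is '1'.
C1 (derived state '1') is shared by E and N — a synapomorphy uniting that clade.
C2 (derived state '1') is shared by all ingroup taxa — unites the whole ingroup.
C3 (derived state '0') is shared by H and M — a synapomorphy uniting that clade.
C4 groups G and M, which is incompatible with the clades supported by the remaining characters; treating it as convergent (homoplasy) costs fewer steps than any alternative tree.
C5 (derived state '1') is shared by E, H, M, and N — a synapomorphy uniting that clade.
Most parsimonious ingroup topology: (((N,E),(M,H)),G).
M and H form a cherry on this tree, so they are sister taxa.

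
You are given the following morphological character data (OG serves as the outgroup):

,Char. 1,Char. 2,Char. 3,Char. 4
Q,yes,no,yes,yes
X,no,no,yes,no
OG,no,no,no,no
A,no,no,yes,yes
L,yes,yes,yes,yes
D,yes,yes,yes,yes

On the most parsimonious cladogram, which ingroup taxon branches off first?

X

The outgroup has state 'no' for every character, so 'yes' is the derived state throughout.
Only D, L, and Q show the derived state 'yes' for Char. 1, supporting them as a clade.
Char. 2 (derived state 'yes') is shared by D and L — a synapomorphy uniting that clade.
All ingroup taxa share the derived state 'yes' for Char. 3; it defines the ingroup but does not resolve relationships within it.
Char. 4 (derived state 'yes') is shared by A, D, L, and Q — a synapomorphy uniting that clade.
Most parsimonious ingroup topology: (X,(A,((L,D),Q))).
X is sister to the clade containing all other ingroup taxa, so it is the earliest-diverging (most basal) ingroup lineage.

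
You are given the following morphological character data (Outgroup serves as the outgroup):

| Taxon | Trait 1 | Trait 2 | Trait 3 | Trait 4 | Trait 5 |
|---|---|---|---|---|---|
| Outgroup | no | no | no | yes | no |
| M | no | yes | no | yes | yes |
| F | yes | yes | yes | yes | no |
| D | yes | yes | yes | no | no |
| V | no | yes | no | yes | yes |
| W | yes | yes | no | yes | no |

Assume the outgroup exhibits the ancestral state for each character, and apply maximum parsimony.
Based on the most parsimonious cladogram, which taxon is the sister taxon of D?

F

Character polarity is set by the outgroup: the derived state is whichever differs from the outgroup's state, so for Trait 4 the derived state is 'no', and for the remaining characters it is 'yes'.
Trait 1: derived state 'yes' in D, F, and W only — synapomorphy for {D, F, W}.
All ingroup taxa share the derived state 'yes' for Trait 2; it defines the ingroup but does not resolve relationships within it.
Only D and F show the derived state 'yes' for Trait 3, supporting them as a clade.
Trait 4: derived state 'no' in D only — an autapomorphy, so it tells us nothing about relationships among taxa.
Only M and V show the derived state 'yes' for Trait 5, supporting them as a clade.
Most parsimonious ingroup topology: ((M,V),((D,F),W)).
D and F form a cherry on this tree, so they are sister taxa.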